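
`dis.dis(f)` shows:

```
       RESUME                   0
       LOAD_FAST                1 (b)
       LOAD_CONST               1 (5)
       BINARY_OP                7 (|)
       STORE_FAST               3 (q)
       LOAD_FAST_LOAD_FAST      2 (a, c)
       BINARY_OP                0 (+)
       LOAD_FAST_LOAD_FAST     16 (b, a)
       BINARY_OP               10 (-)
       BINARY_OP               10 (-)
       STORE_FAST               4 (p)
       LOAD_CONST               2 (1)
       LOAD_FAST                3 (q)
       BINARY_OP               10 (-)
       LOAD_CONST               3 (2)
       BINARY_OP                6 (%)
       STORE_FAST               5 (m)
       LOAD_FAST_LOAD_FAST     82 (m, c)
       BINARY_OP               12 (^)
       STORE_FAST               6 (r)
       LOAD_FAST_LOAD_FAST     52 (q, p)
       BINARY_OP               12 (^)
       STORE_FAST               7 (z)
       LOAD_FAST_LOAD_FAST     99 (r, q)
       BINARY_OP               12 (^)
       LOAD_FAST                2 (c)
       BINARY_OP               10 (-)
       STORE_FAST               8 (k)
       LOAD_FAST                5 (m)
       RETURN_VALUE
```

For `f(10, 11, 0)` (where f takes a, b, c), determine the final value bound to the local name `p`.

LOAD_FAST b → push 11. Stack: [11]
LOAD_CONST → push 5. Stack: [11, 5]
BINARY_OP | → 11 | 5 = 15. Stack: [15]
STORE_FAST q → q=15. Stack: []
LOAD_FAST_LOAD_FAST a,c → push 10,0. Stack: [10, 0]
BINARY_OP + → 10 + 0 = 10. Stack: [10]
LOAD_FAST_LOAD_FAST b,a → push 11,10. Stack: [10, 11, 10]
BINARY_OP - → 11 - 10 = 1. Stack: [10, 1]
BINARY_OP - → 10 - 1 = 9. Stack: [9]
STORE_FAST p → p=9. Stack: []
LOAD_CONST → push 1. Stack: [1]
LOAD_FAST q → push 15. Stack: [1, 15]
BINARY_OP - → 1 - 15 = -14. Stack: [-14]
LOAD_CONST → push 2. Stack: [-14, 2]
BINARY_OP % → -14 % 2 = 0. Stack: [0]
STORE_FAST m → m=0. Stack: []
LOAD_FAST_LOAD_FAST m,c → push 0,0. Stack: [0, 0]
BINARY_OP ^ → 0 ^ 0 = 0. Stack: [0]
STORE_FAST r → r=0. Stack: []
LOAD_FAST_LOAD_FAST q,p → push 15,9. Stack: [15, 9]
BINARY_OP ^ → 15 ^ 9 = 6. Stack: [6]
STORE_FAST z → z=6. Stack: []
LOAD_FAST_LOAD_FAST r,q → push 0,15. Stack: [0, 15]
BINARY_OP ^ → 0 ^ 15 = 15. Stack: [15]
LOAD_FAST c → push 0. Stack: [15, 0]
BINARY_OP - → 15 - 0 = 15. Stack: [15]
STORE_FAST k → k=15. Stack: []
LOAD_FAST m → push 0. Stack: [0]
RETURN_VALUE → return 0.

9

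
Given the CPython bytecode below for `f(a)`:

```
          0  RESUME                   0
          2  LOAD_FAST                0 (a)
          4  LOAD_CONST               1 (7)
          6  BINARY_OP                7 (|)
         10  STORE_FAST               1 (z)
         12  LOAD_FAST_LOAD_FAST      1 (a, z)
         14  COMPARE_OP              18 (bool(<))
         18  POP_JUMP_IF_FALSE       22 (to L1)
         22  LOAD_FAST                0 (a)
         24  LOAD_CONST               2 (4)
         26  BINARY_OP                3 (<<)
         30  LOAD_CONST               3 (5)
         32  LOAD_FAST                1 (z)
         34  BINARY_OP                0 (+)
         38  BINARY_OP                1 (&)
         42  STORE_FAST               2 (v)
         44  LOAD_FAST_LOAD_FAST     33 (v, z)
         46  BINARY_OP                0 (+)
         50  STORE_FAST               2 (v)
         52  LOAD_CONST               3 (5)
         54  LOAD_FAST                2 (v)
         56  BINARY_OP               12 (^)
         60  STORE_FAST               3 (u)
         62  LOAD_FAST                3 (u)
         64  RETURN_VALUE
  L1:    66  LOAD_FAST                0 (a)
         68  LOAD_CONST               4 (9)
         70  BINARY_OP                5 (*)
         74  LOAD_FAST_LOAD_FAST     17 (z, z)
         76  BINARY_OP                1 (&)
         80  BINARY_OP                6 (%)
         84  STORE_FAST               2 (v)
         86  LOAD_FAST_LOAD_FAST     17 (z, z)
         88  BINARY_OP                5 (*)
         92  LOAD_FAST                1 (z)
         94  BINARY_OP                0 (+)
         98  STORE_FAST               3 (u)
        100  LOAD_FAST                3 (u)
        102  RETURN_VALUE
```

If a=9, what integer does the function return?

26

LOAD_FAST a → push 9. Stack: [9]
LOAD_CONST → push 7. Stack: [9, 7]
BINARY_OP | → 9 | 7 = 15. Stack: [15]
STORE_FAST z → z=15. Stack: []
LOAD_FAST_LOAD_FAST a,z → push 9,15. Stack: [9, 15]
COMPARE_OP bool(<) → 9 vs 15 = True. Stack: [True]
POP_JUMP_IF_FALSE → pop True; no jump. Stack: []
LOAD_FAST a → push 9. Stack: [9]
LOAD_CONST → push 4. Stack: [9, 4]
BINARY_OP << → 9 << 4 = 144. Stack: [144]
LOAD_CONST → push 5. Stack: [144, 5]
LOAD_FAST z → push 15. Stack: [144, 5, 15]
BINARY_OP + → 5 + 15 = 20. Stack: [144, 20]
BINARY_OP & → 144 & 20 = 16. Stack: [16]
STORE_FAST v → v=16. Stack: []
LOAD_FAST_LOAD_FAST v,z → push 16,15. Stack: [16, 15]
BINARY_OP + → 16 + 15 = 31. Stack: [31]
STORE_FAST v → v=31. Stack: []
LOAD_CONST → push 5. Stack: [5]
LOAD_FAST v → push 31. Stack: [5, 31]
BINARY_OP ^ → 5 ^ 31 = 26. Stack: [26]
STORE_FAST u → u=26. Stack: []
LOAD_FAST u → push 26. Stack: [26]
RETURN_VALUE → return 26.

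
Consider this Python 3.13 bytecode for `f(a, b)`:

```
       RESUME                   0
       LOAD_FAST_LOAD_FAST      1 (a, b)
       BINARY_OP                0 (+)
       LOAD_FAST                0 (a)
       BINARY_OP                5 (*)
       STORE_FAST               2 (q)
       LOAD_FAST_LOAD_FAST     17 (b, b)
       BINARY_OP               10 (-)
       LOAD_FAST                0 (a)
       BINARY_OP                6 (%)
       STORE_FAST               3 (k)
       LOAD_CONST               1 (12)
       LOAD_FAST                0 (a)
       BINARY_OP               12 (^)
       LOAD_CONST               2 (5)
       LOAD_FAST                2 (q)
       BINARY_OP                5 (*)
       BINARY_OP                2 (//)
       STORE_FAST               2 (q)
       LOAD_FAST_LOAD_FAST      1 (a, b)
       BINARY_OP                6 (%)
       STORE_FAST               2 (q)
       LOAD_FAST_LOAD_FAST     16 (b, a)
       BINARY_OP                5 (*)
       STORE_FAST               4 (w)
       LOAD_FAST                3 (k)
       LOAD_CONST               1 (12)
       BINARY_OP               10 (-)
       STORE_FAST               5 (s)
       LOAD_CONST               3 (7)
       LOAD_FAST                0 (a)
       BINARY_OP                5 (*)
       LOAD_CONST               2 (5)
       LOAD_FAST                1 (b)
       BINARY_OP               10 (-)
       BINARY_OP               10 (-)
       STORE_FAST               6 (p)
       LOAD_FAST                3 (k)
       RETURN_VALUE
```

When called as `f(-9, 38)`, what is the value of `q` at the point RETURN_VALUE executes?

LOAD_FAST_LOAD_FAST a,b → push -9,38. Stack: [-9, 38]
BINARY_OP + → -9 + 38 = 29. Stack: [29]
LOAD_FAST a → push -9. Stack: [29, -9]
BINARY_OP * → 29 * -9 = -261. Stack: [-261]
STORE_FAST q → q=-261. Stack: []
LOAD_FAST_LOAD_FAST b,b → push 38,38. Stack: [38, 38]
BINARY_OP - → 38 - 38 = 0. Stack: [0]
LOAD_FAST a → push -9. Stack: [0, -9]
BINARY_OP % → 0 % -9 = 0. Stack: [0]
STORE_FAST k → k=0. Stack: []
LOAD_CONST → push 12. Stack: [12]
LOAD_FAST a → push -9. Stack: [12, -9]
BINARY_OP ^ → 12 ^ -9 = -5. Stack: [-5]
LOAD_CONST → push 5. Stack: [-5, 5]
LOAD_FAST q → push -261. Stack: [-5, 5, -261]
BINARY_OP * → 5 * -261 = -1305. Stack: [-5, -1305]
BINARY_OP // → -5 // -1305 = 0. Stack: [0]
STORE_FAST q → q=0. Stack: []
LOAD_FAST_LOAD_FAST a,b → push -9,38. Stack: [-9, 38]
BINARY_OP % → -9 % 38 = 29. Stack: [29]
STORE_FAST q → q=29. Stack: []
LOAD_FAST_LOAD_FAST b,a → push 38,-9. Stack: [38, -9]
BINARY_OP * → 38 * -9 = -342. Stack: [-342]
STORE_FAST w → w=-342. Stack: []
LOAD_FAST k → push 0. Stack: [0]
LOAD_CONST → push 12. Stack: [0, 12]
BINARY_OP - → 0 - 12 = -12. Stack: [-12]
STORE_FAST s → s=-12. Stack: []
LOAD_CONST → push 7. Stack: [7]
LOAD_FAST a → push -9. Stack: [7, -9]
BINARY_OP * → 7 * -9 = -63. Stack: [-63]
LOAD_CONST → push 5. Stack: [-63, 5]
LOAD_FAST b → push 38. Stack: [-63, 5, 38]
BINARY_OP - → 5 - 38 = -33. Stack: [-63, -33]
BINARY_OP - → -63 - -33 = -30. Stack: [-30]
STORE_FAST p → p=-30. Stack: []
LOAD_FAST k → push 0. Stack: [0]
RETURN_VALUE → return 0.

29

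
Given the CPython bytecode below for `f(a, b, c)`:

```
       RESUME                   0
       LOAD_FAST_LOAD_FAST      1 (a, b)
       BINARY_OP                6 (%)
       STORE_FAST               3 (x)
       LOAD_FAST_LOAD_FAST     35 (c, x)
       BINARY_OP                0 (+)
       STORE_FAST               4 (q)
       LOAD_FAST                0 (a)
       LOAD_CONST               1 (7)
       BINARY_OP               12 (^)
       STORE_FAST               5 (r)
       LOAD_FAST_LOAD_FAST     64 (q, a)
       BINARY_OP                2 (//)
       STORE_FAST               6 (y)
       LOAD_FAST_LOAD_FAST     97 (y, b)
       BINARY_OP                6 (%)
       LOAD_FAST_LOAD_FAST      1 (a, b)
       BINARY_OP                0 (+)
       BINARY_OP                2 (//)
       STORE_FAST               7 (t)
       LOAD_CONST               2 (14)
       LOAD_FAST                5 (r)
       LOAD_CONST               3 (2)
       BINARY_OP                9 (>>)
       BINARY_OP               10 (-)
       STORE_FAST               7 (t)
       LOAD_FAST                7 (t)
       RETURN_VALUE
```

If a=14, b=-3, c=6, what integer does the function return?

12

LOAD_FAST_LOAD_FAST a,b → push 14,-3. Stack: [14, -3]
BINARY_OP % → 14 % -3 = -1. Stack: [-1]
STORE_FAST x → x=-1. Stack: []
LOAD_FAST_LOAD_FAST c,x → push 6,-1. Stack: [6, -1]
BINARY_OP + → 6 + -1 = 5. Stack: [5]
STORE_FAST q → q=5. Stack: []
LOAD_FAST a → push 14. Stack: [14]
LOAD_CONST → push 7. Stack: [14, 7]
BINARY_OP ^ → 14 ^ 7 = 9. Stack: [9]
STORE_FAST r → r=9. Stack: []
LOAD_FAST_LOAD_FAST q,a → push 5,14. Stack: [5, 14]
BINARY_OP // → 5 // 14 = 0. Stack: [0]
STORE_FAST y → y=0. Stack: []
LOAD_FAST_LOAD_FAST y,b → push 0,-3. Stack: [0, -3]
BINARY_OP % → 0 % -3 = 0. Stack: [0]
LOAD_FAST_LOAD_FAST a,b → push 14,-3. Stack: [0, 14, -3]
BINARY_OP + → 14 + -3 = 11. Stack: [0, 11]
BINARY_OP // → 0 // 11 = 0. Stack: [0]
STORE_FAST t → t=0. Stack: []
LOAD_CONST → push 14. Stack: [14]
LOAD_FAST r → push 9. Stack: [14, 9]
LOAD_CONST → push 2. Stack: [14, 9, 2]
BINARY_OP >> → 9 >> 2 = 2. Stack: [14, 2]
BINARY_OP - → 14 - 2 = 12. Stack: [12]
STORE_FAST t → t=12. Stack: []
LOAD_FAST t → push 12. Stack: [12]
RETURN_VALUE → return 12.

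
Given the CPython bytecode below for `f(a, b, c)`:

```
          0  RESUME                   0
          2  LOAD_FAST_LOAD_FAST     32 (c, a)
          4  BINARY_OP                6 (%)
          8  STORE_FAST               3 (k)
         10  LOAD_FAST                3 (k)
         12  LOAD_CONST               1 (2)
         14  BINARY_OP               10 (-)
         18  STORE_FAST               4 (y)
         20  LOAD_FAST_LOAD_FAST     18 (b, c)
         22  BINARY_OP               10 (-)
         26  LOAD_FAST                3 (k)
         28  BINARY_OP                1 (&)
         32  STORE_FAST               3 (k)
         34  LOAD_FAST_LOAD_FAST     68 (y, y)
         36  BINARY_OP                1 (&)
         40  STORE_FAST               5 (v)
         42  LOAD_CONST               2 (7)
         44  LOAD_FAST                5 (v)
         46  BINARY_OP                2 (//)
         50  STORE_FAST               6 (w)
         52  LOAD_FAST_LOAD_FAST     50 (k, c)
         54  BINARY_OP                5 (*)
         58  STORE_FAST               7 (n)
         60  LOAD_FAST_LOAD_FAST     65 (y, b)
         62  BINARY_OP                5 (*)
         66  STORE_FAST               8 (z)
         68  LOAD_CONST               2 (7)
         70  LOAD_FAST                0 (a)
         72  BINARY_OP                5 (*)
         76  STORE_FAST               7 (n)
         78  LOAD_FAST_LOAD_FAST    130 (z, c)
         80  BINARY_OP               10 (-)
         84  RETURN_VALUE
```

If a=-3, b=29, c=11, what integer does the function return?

-98

LOAD_FAST_LOAD_FAST c,a → push 11,-3. Stack: [11, -3]
BINARY_OP % → 11 % -3 = -1. Stack: [-1]
STORE_FAST k → k=-1. Stack: []
LOAD_FAST k → push -1. Stack: [-1]
LOAD_CONST → push 2. Stack: [-1, 2]
BINARY_OP - → -1 - 2 = -3. Stack: [-3]
STORE_FAST y → y=-3. Stack: []
LOAD_FAST_LOAD_FAST b,c → push 29,11. Stack: [29, 11]
BINARY_OP - → 29 - 11 = 18. Stack: [18]
LOAD_FAST k → push -1. Stack: [18, -1]
BINARY_OP & → 18 & -1 = 18. Stack: [18]
STORE_FAST k → k=18. Stack: []
LOAD_FAST_LOAD_FAST y,y → push -3,-3. Stack: [-3, -3]
BINARY_OP & → -3 & -3 = -3. Stack: [-3]
STORE_FAST v → v=-3. Stack: []
LOAD_CONST → push 7. Stack: [7]
LOAD_FAST v → push -3. Stack: [7, -3]
BINARY_OP // → 7 // -3 = -3. Stack: [-3]
STORE_FAST w → w=-3. Stack: []
LOAD_FAST_LOAD_FAST k,c → push 18,11. Stack: [18, 11]
BINARY_OP * → 18 * 11 = 198. Stack: [198]
STORE_FAST n → n=198. Stack: []
LOAD_FAST_LOAD_FAST y,b → push -3,29. Stack: [-3, 29]
BINARY_OP * → -3 * 29 = -87. Stack: [-87]
STORE_FAST z → z=-87. Stack: []
LOAD_CONST → push 7. Stack: [7]
LOAD_FAST a → push -3. Stack: [7, -3]
BINARY_OP * → 7 * -3 = -21. Stack: [-21]
STORE_FAST n → n=-21. Stack: []
LOAD_FAST_LOAD_FAST z,c → push -87,11. Stack: [-87, 11]
BINARY_OP - → -87 - 11 = -98. Stack: [-98]
RETURN_VALUE → return -98.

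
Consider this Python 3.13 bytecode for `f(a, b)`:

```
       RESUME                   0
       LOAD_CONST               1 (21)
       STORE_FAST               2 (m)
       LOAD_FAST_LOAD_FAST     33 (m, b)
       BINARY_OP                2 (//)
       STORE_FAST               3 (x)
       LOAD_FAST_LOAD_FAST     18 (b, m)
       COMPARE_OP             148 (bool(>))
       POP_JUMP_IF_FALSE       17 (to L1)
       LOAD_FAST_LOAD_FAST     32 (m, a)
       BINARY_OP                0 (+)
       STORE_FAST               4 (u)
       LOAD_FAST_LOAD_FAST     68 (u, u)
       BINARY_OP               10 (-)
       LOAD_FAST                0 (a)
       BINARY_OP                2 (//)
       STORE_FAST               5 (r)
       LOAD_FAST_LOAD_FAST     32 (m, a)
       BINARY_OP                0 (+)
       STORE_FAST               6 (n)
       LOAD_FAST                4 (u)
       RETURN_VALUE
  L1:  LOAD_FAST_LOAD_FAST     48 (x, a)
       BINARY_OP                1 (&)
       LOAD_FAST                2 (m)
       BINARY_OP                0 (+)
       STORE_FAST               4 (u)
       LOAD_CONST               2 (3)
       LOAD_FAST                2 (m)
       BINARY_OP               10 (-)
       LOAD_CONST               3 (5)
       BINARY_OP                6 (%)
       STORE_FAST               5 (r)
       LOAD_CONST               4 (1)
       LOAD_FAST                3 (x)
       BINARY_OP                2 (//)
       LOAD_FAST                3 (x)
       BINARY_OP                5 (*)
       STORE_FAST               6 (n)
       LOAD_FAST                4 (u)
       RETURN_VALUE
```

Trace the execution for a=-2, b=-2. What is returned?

LOAD_CONST → push 21. Stack: [21]
STORE_FAST m → m=21. Stack: []
LOAD_FAST_LOAD_FAST m,b → push 21,-2. Stack: [21, -2]
BINARY_OP // → 21 // -2 = -11. Stack: [-11]
STORE_FAST x → x=-11. Stack: []
LOAD_FAST_LOAD_FAST b,m → push -2,21. Stack: [-2, 21]
COMPARE_OP bool(>) → -2 vs 21 = False. Stack: [False]
POP_JUMP_IF_FALSE → pop False; jump. Stack: []
LOAD_FAST_LOAD_FAST x,a → push -11,-2. Stack: [-11, -2]
BINARY_OP & → -11 & -2 = -12. Stack: [-12]
LOAD_FAST m → push 21. Stack: [-12, 21]
BINARY_OP + → -12 + 21 = 9. Stack: [9]
STORE_FAST u → u=9. Stack: []
LOAD_CONST → push 3. Stack: [3]
LOAD_FAST m → push 21. Stack: [3, 21]
BINARY_OP - → 3 - 21 = -18. Stack: [-18]
LOAD_CONST → push 5. Stack: [-18, 5]
BINARY_OP % → -18 % 5 = 2. Stack: [2]
STORE_FAST r → r=2. Stack: []
LOAD_CONST → push 1. Stack: [1]
LOAD_FAST x → push -11. Stack: [1, -11]
BINARY_OP // → 1 // -11 = -1. Stack: [-1]
LOAD_FAST x → push -11. Stack: [-1, -11]
BINARY_OP * → -1 * -11 = 11. Stack: [11]
STORE_FAST n → n=11. Stack: []
LOAD_FAST u → push 9. Stack: [9]
RETURN_VALUE → return 9.

9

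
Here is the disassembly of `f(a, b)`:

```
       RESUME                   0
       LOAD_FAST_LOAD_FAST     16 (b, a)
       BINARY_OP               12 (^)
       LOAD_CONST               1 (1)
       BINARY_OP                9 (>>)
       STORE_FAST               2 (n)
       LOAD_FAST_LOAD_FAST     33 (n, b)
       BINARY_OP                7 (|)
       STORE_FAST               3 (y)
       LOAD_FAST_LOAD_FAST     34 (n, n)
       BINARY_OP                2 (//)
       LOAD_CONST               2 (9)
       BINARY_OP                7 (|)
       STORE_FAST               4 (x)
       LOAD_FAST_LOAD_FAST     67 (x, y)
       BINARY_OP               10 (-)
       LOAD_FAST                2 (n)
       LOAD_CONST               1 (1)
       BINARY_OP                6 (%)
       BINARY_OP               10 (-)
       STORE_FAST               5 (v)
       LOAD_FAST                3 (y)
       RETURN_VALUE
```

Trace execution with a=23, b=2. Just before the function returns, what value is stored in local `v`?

LOAD_FAST_LOAD_FAST b,a → push 2,23. Stack: [2, 23]
BINARY_OP ^ → 2 ^ 23 = 21. Stack: [21]
LOAD_CONST → push 1. Stack: [21, 1]
BINARY_OP >> → 21 >> 1 = 10. Stack: [10]
STORE_FAST n → n=10. Stack: []
LOAD_FAST_LOAD_FAST n,b → push 10,2. Stack: [10, 2]
BINARY_OP | → 10 | 2 = 10. Stack: [10]
STORE_FAST y → y=10. Stack: []
LOAD_FAST_LOAD_FAST n,n → push 10,10. Stack: [10, 10]
BINARY_OP // → 10 // 10 = 1. Stack: [1]
LOAD_CONST → push 9. Stack: [1, 9]
BINARY_OP | → 1 | 9 = 9. Stack: [9]
STORE_FAST x → x=9. Stack: []
LOAD_FAST_LOAD_FAST x,y → push 9,10. Stack: [9, 10]
BINARY_OP - → 9 - 10 = -1. Stack: [-1]
LOAD_FAST n → push 10. Stack: [-1, 10]
LOAD_CONST → push 1. Stack: [-1, 10, 1]
BINARY_OP % → 10 % 1 = 0. Stack: [-1, 0]
BINARY_OP - → -1 - 0 = -1. Stack: [-1]
STORE_FAST v → v=-1. Stack: []
LOAD_FAST y → push 10. Stack: [10]
RETURN_VALUE → return 10.

-1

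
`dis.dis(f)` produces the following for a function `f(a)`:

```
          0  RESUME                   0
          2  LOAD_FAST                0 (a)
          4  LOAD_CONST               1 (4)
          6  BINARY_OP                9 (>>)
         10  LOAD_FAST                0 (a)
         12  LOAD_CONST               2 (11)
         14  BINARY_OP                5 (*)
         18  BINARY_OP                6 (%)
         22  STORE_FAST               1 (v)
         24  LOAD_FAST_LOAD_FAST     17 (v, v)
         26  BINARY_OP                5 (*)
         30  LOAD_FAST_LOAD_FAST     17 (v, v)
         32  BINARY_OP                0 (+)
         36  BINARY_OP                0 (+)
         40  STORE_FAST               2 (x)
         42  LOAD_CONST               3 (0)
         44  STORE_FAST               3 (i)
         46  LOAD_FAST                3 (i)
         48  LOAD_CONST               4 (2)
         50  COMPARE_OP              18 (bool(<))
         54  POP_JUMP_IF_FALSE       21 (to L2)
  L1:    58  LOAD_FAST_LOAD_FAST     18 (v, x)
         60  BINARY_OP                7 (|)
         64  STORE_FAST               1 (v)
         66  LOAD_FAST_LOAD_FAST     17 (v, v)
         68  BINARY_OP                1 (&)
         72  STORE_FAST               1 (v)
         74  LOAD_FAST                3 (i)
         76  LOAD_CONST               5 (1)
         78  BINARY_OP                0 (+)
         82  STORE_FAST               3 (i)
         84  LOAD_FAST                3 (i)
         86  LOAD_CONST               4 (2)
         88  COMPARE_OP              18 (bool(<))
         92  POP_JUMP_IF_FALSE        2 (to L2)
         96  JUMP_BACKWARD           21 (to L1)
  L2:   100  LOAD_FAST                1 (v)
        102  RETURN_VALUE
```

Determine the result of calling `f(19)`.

3

LOAD_FAST a → push 19. Stack: [19]
LOAD_CONST → push 4. Stack: [19, 4]
BINARY_OP >> → 19 >> 4 = 1. Stack: [1]
LOAD_FAST a → push 19. Stack: [1, 19]
LOAD_CONST → push 11. Stack: [1, 19, 11]
BINARY_OP * → 19 * 11 = 209. Stack: [1, 209]
BINARY_OP % → 1 % 209 = 1. Stack: [1]
STORE_FAST v → v=1. Stack: []
LOAD_FAST_LOAD_FAST v,v → push 1,1. Stack: [1, 1]
BINARY_OP * → 1 * 1 = 1. Stack: [1]
LOAD_FAST_LOAD_FAST v,v → push 1,1. Stack: [1, 1, 1]
BINARY_OP + → 1 + 1 = 2. Stack: [1, 2]
BINARY_OP + → 1 + 2 = 3. Stack: [3]
STORE_FAST x → x=3. Stack: []
LOAD_CONST → push 0. Stack: [0]
STORE_FAST i → i=0. Stack: []
LOAD_FAST i → push 0. Stack: [0]
LOAD_CONST → push 2. Stack: [0, 2]
COMPARE_OP bool(<) → 0 vs 2 = True. Stack: [True]
POP_JUMP_IF_FALSE → pop True; no jump. Stack: []
LOAD_FAST_LOAD_FAST v,x → push 1,3. Stack: [1, 3]
BINARY_OP | → 1 | 3 = 3. Stack: [3]
STORE_FAST v → v=3. Stack: []
LOAD_FAST_LOAD_FAST v,v → push 3,3. Stack: [3, 3]
BINARY_OP & → 3 & 3 = 3. Stack: [3]
STORE_FAST v → v=3. Stack: []
LOAD_FAST i → push 0. Stack: [0]
LOAD_CONST → push 1. Stack: [0, 1]
BINARY_OP + → 0 + 1 = 1. Stack: [1]
STORE_FAST i → i=1. Stack: []
LOAD_FAST i → push 1. Stack: [1]
LOAD_CONST → push 2. Stack: [1, 2]
COMPARE_OP bool(<) → 1 vs 2 = True. Stack: [True]
POP_JUMP_IF_FALSE → pop True; no jump. Stack: []
LOAD_FAST_LOAD_FAST v,x → push 3,3. Stack: [3, 3]
BINARY_OP | → 3 | 3 = 3. Stack: [3]
STORE_FAST v → v=3. Stack: []
LOAD_FAST_LOAD_FAST v,v → push 3,3. Stack: [3, 3]
BINARY_OP & → 3 & 3 = 3. Stack: [3]
STORE_FAST v → v=3. Stack: []
LOAD_FAST i → push 1. Stack: [1]
LOAD_CONST → push 1. Stack: [1, 1]
BINARY_OP + → 1 + 1 = 2. Stack: [2]
STORE_FAST i → i=2. Stack: []
LOAD_FAST i → push 2. Stack: [2]
LOAD_CONST → push 2. Stack: [2, 2]
COMPARE_OP bool(<) → 2 vs 2 = False. Stack: [False]
POP_JUMP_IF_FALSE → pop False; jump. Stack: []
LOAD_FAST v → push 3. Stack: [3]
RETURN_VALUE → return 3.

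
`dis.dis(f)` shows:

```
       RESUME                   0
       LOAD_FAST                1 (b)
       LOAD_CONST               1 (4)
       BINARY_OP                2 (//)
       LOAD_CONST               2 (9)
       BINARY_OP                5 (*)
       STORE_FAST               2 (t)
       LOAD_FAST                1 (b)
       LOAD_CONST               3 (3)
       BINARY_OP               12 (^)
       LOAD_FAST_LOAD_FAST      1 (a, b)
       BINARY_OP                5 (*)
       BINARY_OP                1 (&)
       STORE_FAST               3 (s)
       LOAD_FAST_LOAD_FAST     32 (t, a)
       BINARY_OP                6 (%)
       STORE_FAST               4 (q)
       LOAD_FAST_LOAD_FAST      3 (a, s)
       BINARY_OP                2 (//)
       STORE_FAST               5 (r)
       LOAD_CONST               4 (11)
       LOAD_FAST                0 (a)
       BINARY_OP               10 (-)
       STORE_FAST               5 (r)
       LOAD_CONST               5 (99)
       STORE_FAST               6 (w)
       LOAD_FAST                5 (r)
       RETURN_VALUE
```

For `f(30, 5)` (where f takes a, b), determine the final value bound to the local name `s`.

6

LOAD_FAST b → push 5. Stack: [5]
LOAD_CONST → push 4. Stack: [5, 4]
BINARY_OP // → 5 // 4 = 1. Stack: [1]
LOAD_CONST → push 9. Stack: [1, 9]
BINARY_OP * → 1 * 9 = 9. Stack: [9]
STORE_FAST t → t=9. Stack: []
LOAD_FAST b → push 5. Stack: [5]
LOAD_CONST → push 3. Stack: [5, 3]
BINARY_OP ^ → 5 ^ 3 = 6. Stack: [6]
LOAD_FAST_LOAD_FAST a,b → push 30,5. Stack: [6, 30, 5]
BINARY_OP * → 30 * 5 = 150. Stack: [6, 150]
BINARY_OP & → 6 & 150 = 6. Stack: [6]
STORE_FAST s → s=6. Stack: []
LOAD_FAST_LOAD_FAST t,a → push 9,30. Stack: [9, 30]
BINARY_OP % → 9 % 30 = 9. Stack: [9]
STORE_FAST q → q=9. Stack: []
LOAD_FAST_LOAD_FAST a,s → push 30,6. Stack: [30, 6]
BINARY_OP // → 30 // 6 = 5. Stack: [5]
STORE_FAST r → r=5. Stack: []
LOAD_CONST → push 11. Stack: [11]
LOAD_FAST a → push 30. Stack: [11, 30]
BINARY_OP - → 11 - 30 = -19. Stack: [-19]
STORE_FAST r → r=-19. Stack: []
LOAD_CONST → push 99. Stack: [99]
STORE_FAST w → w=99. Stack: []
LOAD_FAST r → push -19. Stack: [-19]
RETURN_VALUE → return -19.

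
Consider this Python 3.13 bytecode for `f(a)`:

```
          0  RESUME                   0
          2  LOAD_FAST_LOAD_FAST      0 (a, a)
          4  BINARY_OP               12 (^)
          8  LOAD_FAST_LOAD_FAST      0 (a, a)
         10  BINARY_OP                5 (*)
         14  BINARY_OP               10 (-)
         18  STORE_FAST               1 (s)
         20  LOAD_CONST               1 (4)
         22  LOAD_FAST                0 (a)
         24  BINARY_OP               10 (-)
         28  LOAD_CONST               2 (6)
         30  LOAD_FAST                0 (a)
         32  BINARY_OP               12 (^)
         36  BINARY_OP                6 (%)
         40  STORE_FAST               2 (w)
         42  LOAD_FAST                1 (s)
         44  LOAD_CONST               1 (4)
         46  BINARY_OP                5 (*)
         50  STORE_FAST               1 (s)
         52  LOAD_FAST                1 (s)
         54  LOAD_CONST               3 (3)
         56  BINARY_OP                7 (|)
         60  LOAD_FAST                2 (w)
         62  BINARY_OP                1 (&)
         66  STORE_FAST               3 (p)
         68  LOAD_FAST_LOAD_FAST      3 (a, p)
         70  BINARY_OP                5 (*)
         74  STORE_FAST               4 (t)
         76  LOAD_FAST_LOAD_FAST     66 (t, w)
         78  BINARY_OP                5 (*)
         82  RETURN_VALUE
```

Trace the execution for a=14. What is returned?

LOAD_FAST_LOAD_FAST a,a → push 14,14. Stack: [14, 14]
BINARY_OP ^ → 14 ^ 14 = 0. Stack: [0]
LOAD_FAST_LOAD_FAST a,a → push 14,14. Stack: [0, 14, 14]
BINARY_OP * → 14 * 14 = 196. Stack: [0, 196]
BINARY_OP - → 0 - 196 = -196. Stack: [-196]
STORE_FAST s → s=-196. Stack: []
LOAD_CONST → push 4. Stack: [4]
LOAD_FAST a → push 14. Stack: [4, 14]
BINARY_OP - → 4 - 14 = -10. Stack: [-10]
LOAD_CONST → push 6. Stack: [-10, 6]
LOAD_FAST a → push 14. Stack: [-10, 6, 14]
BINARY_OP ^ → 6 ^ 14 = 8. Stack: [-10, 8]
BINARY_OP % → -10 % 8 = 6. Stack: [6]
STORE_FAST w → w=6. Stack: []
LOAD_FAST s → push -196. Stack: [-196]
LOAD_CONST → push 4. Stack: [-196, 4]
BINARY_OP * → -196 * 4 = -784. Stack: [-784]
STORE_FAST s → s=-784. Stack: []
LOAD_FAST s → push -784. Stack: [-784]
LOAD_CONST → push 3. Stack: [-784, 3]
BINARY_OP | → -784 | 3 = -781. Stack: [-781]
LOAD_FAST w → push 6. Stack: [-781, 6]
BINARY_OP & → -781 & 6 = 2. Stack: [2]
STORE_FAST p → p=2. Stack: []
LOAD_FAST_LOAD_FAST a,p → push 14,2. Stack: [14, 2]
BINARY_OP * → 14 * 2 = 28. Stack: [28]
STORE_FAST t → t=28. Stack: []
LOAD_FAST_LOAD_FAST t,w → push 28,6. Stack: [28, 6]
BINARY_OP * → 28 * 6 = 168. Stack: [168]
RETURN_VALUE → return 168.

168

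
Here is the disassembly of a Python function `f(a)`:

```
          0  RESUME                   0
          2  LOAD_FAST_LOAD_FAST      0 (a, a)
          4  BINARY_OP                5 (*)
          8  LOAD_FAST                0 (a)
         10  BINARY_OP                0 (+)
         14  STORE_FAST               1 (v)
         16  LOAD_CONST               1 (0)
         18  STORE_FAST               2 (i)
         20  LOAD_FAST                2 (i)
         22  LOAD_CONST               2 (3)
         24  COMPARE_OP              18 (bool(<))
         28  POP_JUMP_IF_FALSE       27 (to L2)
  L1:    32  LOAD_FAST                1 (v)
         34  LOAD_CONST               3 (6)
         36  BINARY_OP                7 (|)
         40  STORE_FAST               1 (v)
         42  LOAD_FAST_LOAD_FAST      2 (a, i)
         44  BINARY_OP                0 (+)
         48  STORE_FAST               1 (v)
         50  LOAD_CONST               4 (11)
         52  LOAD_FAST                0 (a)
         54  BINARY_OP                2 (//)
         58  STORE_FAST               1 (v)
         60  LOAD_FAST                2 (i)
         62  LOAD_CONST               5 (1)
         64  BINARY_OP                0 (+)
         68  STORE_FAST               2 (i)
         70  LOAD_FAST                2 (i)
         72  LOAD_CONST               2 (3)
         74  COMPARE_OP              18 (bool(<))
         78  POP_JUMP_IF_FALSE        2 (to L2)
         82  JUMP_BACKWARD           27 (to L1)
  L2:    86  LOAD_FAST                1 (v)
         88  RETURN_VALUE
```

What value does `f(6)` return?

1

LOAD_FAST_LOAD_FAST a,a → push 6,6
BINARY_OP * → 6 * 6 = 36
LOAD_FAST a → push 6
BINARY_OP + → 36 + 6 = 42
STORE_FAST v → v=42
LOAD_CONST → push 0
STORE_FAST i → i=0
LOAD_FAST i → push 0
LOAD_CONST → push 3
COMPARE_OP bool(<) → 0 vs 3 = True
POP_JUMP_IF_FALSE → pop True; no jump
LOAD_FAST v → push 42
LOAD_CONST → push 6
BINARY_OP | → 42 | 6 = 46
STORE_FAST v → v=46
LOAD_FAST_LOAD_FAST a,i → push 6,0
BINARY_OP + → 6 + 0 = 6
STORE_FAST v → v=6
LOAD_CONST → push 11
LOAD_FAST a → push 6
BINARY_OP // → 11 // 6 = 1
STORE_FAST v → v=1
LOAD_FAST i → push 0
LOAD_CONST → push 1
BINARY_OP + → 0 + 1 = 1
STORE_FAST i → i=1
LOAD_FAST i → push 1
LOAD_CONST → push 3
COMPARE_OP bool(<) → 1 vs 3 = True
POP_JUMP_IF_FALSE → pop True; no jump
LOAD_FAST v → push 1
LOAD_CONST → push 6
BINARY_OP | → 1 | 6 = 7
STORE_FAST v → v=7
LOAD_FAST_LOAD_FAST a,i → push 6,1
BINARY_OP + → 6 + 1 = 7
STORE_FAST v → v=7
LOAD_CONST → push 11
LOAD_FAST a → push 6
BINARY_OP // → 11 // 6 = 1
STORE_FAST v → v=1
LOAD_FAST i → push 1
LOAD_CONST → push 1
BINARY_OP + → 1 + 1 = 2
STORE_FAST i → i=2
LOAD_FAST i → push 2
LOAD_CONST → push 3
COMPARE_OP bool(<) → 2 vs 3 = True
POP_JUMP_IF_FALSE → pop True; no jump
LOAD_FAST v → push 1
LOAD_CONST → push 6
BINARY_OP | → 1 | 6 = 7
STORE_FAST v → v=7
LOAD_FAST_LOAD_FAST a,i → push 6,2
BINARY_OP + → 6 + 2 = 8
STORE_FAST v → v=8
LOAD_CONST → push 11
LOAD_FAST a → push 6
BINARY_OP // → 11 // 6 = 1
STORE_FAST v → v=1
LOAD_FAST i → push 2
LOAD_CONST → push 1
BINARY_OP + → 2 + 1 = 3
STORE_FAST i → i=3
LOAD_FAST i → push 3
LOAD_CONST → push 3
COMPARE_OP bool(<) → 3 vs 3 = False
POP_JUMP_IF_FALSE → pop False; jump
LOAD_FAST v → push 1
RETURN_VALUE → return 1.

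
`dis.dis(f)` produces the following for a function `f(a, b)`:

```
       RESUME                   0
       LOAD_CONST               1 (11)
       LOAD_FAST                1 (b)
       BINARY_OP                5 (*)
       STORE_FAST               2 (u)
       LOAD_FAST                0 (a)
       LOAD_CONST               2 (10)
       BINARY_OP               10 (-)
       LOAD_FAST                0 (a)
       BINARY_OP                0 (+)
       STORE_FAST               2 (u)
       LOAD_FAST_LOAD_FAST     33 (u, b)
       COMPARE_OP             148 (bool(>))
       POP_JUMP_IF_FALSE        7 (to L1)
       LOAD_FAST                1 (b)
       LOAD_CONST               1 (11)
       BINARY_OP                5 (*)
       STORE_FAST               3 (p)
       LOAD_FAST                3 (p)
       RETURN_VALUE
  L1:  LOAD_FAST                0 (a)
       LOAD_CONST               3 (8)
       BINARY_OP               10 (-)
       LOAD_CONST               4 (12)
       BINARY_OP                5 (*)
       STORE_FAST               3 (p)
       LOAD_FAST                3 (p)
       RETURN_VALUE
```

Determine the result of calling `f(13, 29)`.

60

LOAD_CONST → push 11. Stack: [11]
LOAD_FAST b → push 29. Stack: [11, 29]
BINARY_OP * → 11 * 29 = 319. Stack: [319]
STORE_FAST u → u=319. Stack: []
LOAD_FAST a → push 13. Stack: [13]
LOAD_CONST → push 10. Stack: [13, 10]
BINARY_OP - → 13 - 10 = 3. Stack: [3]
LOAD_FAST a → push 13. Stack: [3, 13]
BINARY_OP + → 3 + 13 = 16. Stack: [16]
STORE_FAST u → u=16. Stack: []
LOAD_FAST_LOAD_FAST u,b → push 16,29. Stack: [16, 29]
COMPARE_OP bool(>) → 16 vs 29 = False. Stack: [False]
POP_JUMP_IF_FALSE → pop False; jump. Stack: []
LOAD_FAST a → push 13. Stack: [13]
LOAD_CONST → push 8. Stack: [13, 8]
BINARY_OP - → 13 - 8 = 5. Stack: [5]
LOAD_CONST → push 12. Stack: [5, 12]
BINARY_OP * → 5 * 12 = 60. Stack: [60]
STORE_FAST p → p=60. Stack: []
LOAD_FAST p → push 60. Stack: [60]
RETURN_VALUE → return 60.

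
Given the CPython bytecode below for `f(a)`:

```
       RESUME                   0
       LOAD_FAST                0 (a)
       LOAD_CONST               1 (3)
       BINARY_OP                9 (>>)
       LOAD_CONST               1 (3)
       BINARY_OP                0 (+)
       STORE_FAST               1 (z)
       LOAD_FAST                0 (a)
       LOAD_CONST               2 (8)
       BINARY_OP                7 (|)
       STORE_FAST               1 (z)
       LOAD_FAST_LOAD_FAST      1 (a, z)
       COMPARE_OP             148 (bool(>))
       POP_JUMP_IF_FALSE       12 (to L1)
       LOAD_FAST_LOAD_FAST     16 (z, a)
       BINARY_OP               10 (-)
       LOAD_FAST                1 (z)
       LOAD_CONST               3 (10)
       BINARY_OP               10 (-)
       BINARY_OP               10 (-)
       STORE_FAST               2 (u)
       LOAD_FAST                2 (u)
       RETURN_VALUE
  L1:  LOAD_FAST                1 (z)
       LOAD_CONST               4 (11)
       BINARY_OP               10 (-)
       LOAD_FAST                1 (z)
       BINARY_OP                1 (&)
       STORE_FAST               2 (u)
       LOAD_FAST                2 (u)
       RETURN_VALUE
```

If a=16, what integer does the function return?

LOAD_FAST a → push 16. Stack: [16]
LOAD_CONST → push 3. Stack: [16, 3]
BINARY_OP >> → 16 >> 3 = 2. Stack: [2]
LOAD_CONST → push 3. Stack: [2, 3]
BINARY_OP + → 2 + 3 = 5. Stack: [5]
STORE_FAST z → z=5. Stack: []
LOAD_FAST a → push 16. Stack: [16]
LOAD_CONST → push 8. Stack: [16, 8]
BINARY_OP | → 16 | 8 = 24. Stack: [24]
STORE_FAST z → z=24. Stack: []
LOAD_FAST_LOAD_FAST a,z → push 16,24. Stack: [16, 24]
COMPARE_OP bool(>) → 16 vs 24 = False. Stack: [False]
POP_JUMP_IF_FALSE → pop False; jump. Stack: []
LOAD_FAST z → push 24. Stack: [24]
LOAD_CONST → push 11. Stack: [24, 11]
BINARY_OP - → 24 - 11 = 13. Stack: [13]
LOAD_FAST z → push 24. Stack: [13, 24]
BINARY_OP & → 13 & 24 = 8. Stack: [8]
STORE_FAST u → u=8. Stack: []
LOAD_FAST u → push 8. Stack: [8]
RETURN_VALUE → return 8.

8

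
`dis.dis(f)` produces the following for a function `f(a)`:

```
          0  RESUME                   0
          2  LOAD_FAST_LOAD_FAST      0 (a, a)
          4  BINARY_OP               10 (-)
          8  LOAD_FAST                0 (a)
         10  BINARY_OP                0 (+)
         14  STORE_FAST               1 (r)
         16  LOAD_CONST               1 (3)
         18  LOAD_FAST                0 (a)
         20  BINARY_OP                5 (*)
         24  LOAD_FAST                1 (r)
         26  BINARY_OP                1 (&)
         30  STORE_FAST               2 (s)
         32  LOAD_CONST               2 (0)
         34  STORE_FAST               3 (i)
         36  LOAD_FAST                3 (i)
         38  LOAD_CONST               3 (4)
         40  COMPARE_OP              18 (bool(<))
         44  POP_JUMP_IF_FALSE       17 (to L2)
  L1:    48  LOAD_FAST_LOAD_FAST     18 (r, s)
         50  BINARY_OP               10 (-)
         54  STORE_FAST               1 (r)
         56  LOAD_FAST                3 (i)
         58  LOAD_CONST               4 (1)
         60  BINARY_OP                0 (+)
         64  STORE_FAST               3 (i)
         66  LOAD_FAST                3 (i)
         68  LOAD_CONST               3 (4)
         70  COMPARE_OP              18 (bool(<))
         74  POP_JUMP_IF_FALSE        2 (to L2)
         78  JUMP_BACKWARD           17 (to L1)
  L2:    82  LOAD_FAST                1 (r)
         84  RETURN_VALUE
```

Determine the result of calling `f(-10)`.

110

LOAD_FAST_LOAD_FAST a,a → push -10,-10. Stack: [-10, -10]
BINARY_OP - → -10 - -10 = 0. Stack: [0]
LOAD_FAST a → push -10. Stack: [0, -10]
BINARY_OP + → 0 + -10 = -10. Stack: [-10]
STORE_FAST r → r=-10. Stack: []
LOAD_CONST → push 3. Stack: [3]
LOAD_FAST a → push -10. Stack: [3, -10]
BINARY_OP * → 3 * -10 = -30. Stack: [-30]
LOAD_FAST r → push -10. Stack: [-30, -10]
BINARY_OP & → -30 & -10 = -30. Stack: [-30]
STORE_FAST s → s=-30. Stack: []
LOAD_CONST → push 0. Stack: [0]
STORE_FAST i → i=0. Stack: []
LOAD_FAST i → push 0. Stack: [0]
LOAD_CONST → push 4. Stack: [0, 4]
COMPARE_OP bool(<) → 0 vs 4 = True. Stack: [True]
POP_JUMP_IF_FALSE → pop True; no jump. Stack: []
LOAD_FAST_LOAD_FAST r,s → push -10,-30. Stack: [-10, -30]
BINARY_OP - → -10 - -30 = 20. Stack: [20]
STORE_FAST r → r=20. Stack: []
LOAD_FAST i → push 0. Stack: [0]
LOAD_CONST → push 1. Stack: [0, 1]
BINARY_OP + → 0 + 1 = 1. Stack: [1]
STORE_FAST i → i=1. Stack: []
LOAD_FAST i → push 1. Stack: [1]
LOAD_CONST → push 4. Stack: [1, 4]
COMPARE_OP bool(<) → 1 vs 4 = True. Stack: [True]
POP_JUMP_IF_FALSE → pop True; no jump. Stack: []
LOAD_FAST_LOAD_FAST r,s → push 20,-30. Stack: [20, -30]
BINARY_OP - → 20 - -30 = 50. Stack: [50]
STORE_FAST r → r=50. Stack: []
LOAD_FAST i → push 1. Stack: [1]
LOAD_CONST → push 1. Stack: [1, 1]
BINARY_OP + → 1 + 1 = 2. Stack: [2]
STORE_FAST i → i=2. Stack: []
LOAD_FAST i → push 2. Stack: [2]
LOAD_CONST → push 4. Stack: [2, 4]
COMPARE_OP bool(<) → 2 vs 4 = True. Stack: [True]
POP_JUMP_IF_FALSE → pop True; no jump. Stack: []
LOAD_FAST_LOAD_FAST r,s → push 50,-30. Stack: [50, -30]
BINARY_OP - → 50 - -30 = 80. Stack: [80]
STORE_FAST r → r=80. Stack: []
LOAD_FAST i → push 2. Stack: [2]
LOAD_CONST → push 1. Stack: [2, 1]
BINARY_OP + → 2 + 1 = 3. Stack: [3]
STORE_FAST i → i=3. Stack: []
LOAD_FAST i → push 3. Stack: [3]
LOAD_CONST → push 4. Stack: [3, 4]
COMPARE_OP bool(<) → 3 vs 4 = True. Stack: [True]
POP_JUMP_IF_FALSE → pop True; no jump. Stack: []
LOAD_FAST_LOAD_FAST r,s → push 80,-30. Stack: [80, -30]
BINARY_OP - → 80 - -30 = 110. Stack: [110]
STORE_FAST r → r=110. Stack: []
LOAD_FAST i → push 3. Stack: [3]
LOAD_CONST → push 1. Stack: [3, 1]
BINARY_OP + → 3 + 1 = 4. Stack: [4]
STORE_FAST i → i=4. Stack: []
LOAD_FAST i → push 4. Stack: [4]
LOAD_CONST → push 4. Stack: [4, 4]
COMPARE_OP bool(<) → 4 vs 4 = False. Stack: [False]
POP_JUMP_IF_FALSE → pop False; jump. Stack: []
LOAD_FAST r → push 110. Stack: [110]
RETURN_VALUE → return 110.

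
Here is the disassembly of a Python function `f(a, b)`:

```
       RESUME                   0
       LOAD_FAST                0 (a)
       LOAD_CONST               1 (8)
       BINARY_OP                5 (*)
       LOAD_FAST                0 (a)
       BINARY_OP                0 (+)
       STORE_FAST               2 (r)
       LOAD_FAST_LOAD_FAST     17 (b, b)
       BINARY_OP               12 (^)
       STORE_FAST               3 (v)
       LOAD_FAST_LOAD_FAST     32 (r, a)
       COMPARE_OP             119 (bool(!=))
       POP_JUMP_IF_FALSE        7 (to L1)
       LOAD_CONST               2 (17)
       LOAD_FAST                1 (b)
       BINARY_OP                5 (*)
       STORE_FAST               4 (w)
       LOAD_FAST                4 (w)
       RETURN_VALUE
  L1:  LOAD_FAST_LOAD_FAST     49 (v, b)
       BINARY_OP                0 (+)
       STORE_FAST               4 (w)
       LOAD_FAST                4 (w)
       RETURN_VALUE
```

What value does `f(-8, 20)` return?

LOAD_FAST a → push -8. Stack: [-8]
LOAD_CONST → push 8. Stack: [-8, 8]
BINARY_OP * → -8 * 8 = -64. Stack: [-64]
LOAD_FAST a → push -8. Stack: [-64, -8]
BINARY_OP + → -64 + -8 = -72. Stack: [-72]
STORE_FAST r → r=-72. Stack: []
LOAD_FAST_LOAD_FAST b,b → push 20,20. Stack: [20, 20]
BINARY_OP ^ → 20 ^ 20 = 0. Stack: [0]
STORE_FAST v → v=0. Stack: []
LOAD_FAST_LOAD_FAST r,a → push -72,-8. Stack: [-72, -8]
COMPARE_OP bool(!=) → -72 vs -8 = True. Stack: [True]
POP_JUMP_IF_FALSE → pop True; no jump. Stack: []
LOAD_CONST → push 17. Stack: [17]
LOAD_FAST b → push 20. Stack: [17, 20]
BINARY_OP * → 17 * 20 = 340. Stack: [340]
STORE_FAST w → w=340. Stack: []
LOAD_FAST w → push 340. Stack: [340]
RETURN_VALUE → return 340.

340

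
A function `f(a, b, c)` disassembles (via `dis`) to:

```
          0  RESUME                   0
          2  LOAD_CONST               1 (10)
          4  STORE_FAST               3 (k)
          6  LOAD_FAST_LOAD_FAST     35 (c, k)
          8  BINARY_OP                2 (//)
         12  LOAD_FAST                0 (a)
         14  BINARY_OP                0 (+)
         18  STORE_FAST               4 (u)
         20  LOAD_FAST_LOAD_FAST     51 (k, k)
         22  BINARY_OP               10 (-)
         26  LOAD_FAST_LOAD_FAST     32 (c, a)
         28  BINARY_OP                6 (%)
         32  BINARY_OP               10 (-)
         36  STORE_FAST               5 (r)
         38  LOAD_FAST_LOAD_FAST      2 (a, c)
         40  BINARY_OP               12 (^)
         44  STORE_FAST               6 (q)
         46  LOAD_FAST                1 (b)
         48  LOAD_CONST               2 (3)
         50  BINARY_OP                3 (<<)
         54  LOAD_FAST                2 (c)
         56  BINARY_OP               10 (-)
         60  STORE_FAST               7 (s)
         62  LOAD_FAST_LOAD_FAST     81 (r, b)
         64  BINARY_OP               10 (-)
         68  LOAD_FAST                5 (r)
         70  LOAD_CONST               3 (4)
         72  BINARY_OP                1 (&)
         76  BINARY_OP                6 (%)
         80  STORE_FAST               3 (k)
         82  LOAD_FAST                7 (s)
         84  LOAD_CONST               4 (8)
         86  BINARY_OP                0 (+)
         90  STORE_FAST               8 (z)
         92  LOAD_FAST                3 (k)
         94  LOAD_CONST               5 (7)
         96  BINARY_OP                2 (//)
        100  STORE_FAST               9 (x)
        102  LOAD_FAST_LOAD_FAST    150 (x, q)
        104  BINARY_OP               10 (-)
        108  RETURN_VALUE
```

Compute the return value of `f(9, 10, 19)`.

-26

LOAD_CONST → push 10. Stack: [10]
STORE_FAST k → k=10. Stack: []
LOAD_FAST_LOAD_FAST c,k → push 19,10. Stack: [19, 10]
BINARY_OP // → 19 // 10 = 1. Stack: [1]
LOAD_FAST a → push 9. Stack: [1, 9]
BINARY_OP + → 1 + 9 = 10. Stack: [10]
STORE_FAST u → u=10. Stack: []
LOAD_FAST_LOAD_FAST k,k → push 10,10. Stack: [10, 10]
BINARY_OP - → 10 - 10 = 0. Stack: [0]
LOAD_FAST_LOAD_FAST c,a → push 19,9. Stack: [0, 19, 9]
BINARY_OP % → 19 % 9 = 1. Stack: [0, 1]
BINARY_OP - → 0 - 1 = -1. Stack: [-1]
STORE_FAST r → r=-1. Stack: []
LOAD_FAST_LOAD_FAST a,c → push 9,19. Stack: [9, 19]
BINARY_OP ^ → 9 ^ 19 = 26. Stack: [26]
STORE_FAST q → q=26. Stack: []
LOAD_FAST b → push 10. Stack: [10]
LOAD_CONST → push 3. Stack: [10, 3]
BINARY_OP << → 10 << 3 = 80. Stack: [80]
LOAD_FAST c → push 19. Stack: [80, 19]
BINARY_OP - → 80 - 19 = 61. Stack: [61]
STORE_FAST s → s=61. Stack: []
LOAD_FAST_LOAD_FAST r,b → push -1,10. Stack: [-1, 10]
BINARY_OP - → -1 - 10 = -11. Stack: [-11]
LOAD_FAST r → push -1. Stack: [-11, -1]
LOAD_CONST → push 4. Stack: [-11, -1, 4]
BINARY_OP & → -1 & 4 = 4. Stack: [-11, 4]
BINARY_OP % → -11 % 4 = 1. Stack: [1]
STORE_FAST k → k=1. Stack: []
LOAD_FAST s → push 61. Stack: [61]
LOAD_CONST → push 8. Stack: [61, 8]
BINARY_OP + → 61 + 8 = 69. Stack: [69]
STORE_FAST z → z=69. Stack: []
LOAD_FAST k → push 1. Stack: [1]
LOAD_CONST → push 7. Stack: [1, 7]
BINARY_OP // → 1 // 7 = 0. Stack: [0]
STORE_FAST x → x=0. Stack: []
LOAD_FAST_LOAD_FAST x,q → push 0,26. Stack: [0, 26]
BINARY_OP - → 0 - 26 = -26. Stack: [-26]
RETURN_VALUE → return -26.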